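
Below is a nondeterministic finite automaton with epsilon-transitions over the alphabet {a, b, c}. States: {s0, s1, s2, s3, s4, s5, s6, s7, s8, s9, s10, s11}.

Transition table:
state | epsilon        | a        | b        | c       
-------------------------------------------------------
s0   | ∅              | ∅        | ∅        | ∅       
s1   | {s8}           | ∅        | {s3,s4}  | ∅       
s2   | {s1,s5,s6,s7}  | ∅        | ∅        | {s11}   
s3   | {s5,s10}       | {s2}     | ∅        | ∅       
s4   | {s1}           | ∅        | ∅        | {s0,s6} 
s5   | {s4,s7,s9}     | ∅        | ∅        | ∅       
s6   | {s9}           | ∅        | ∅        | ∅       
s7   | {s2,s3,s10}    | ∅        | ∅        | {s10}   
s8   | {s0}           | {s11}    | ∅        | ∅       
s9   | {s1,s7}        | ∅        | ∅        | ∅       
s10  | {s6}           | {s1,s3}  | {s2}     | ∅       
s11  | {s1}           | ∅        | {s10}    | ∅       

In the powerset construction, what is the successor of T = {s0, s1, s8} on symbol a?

{s0, s1, s8, s11}

s8 on a → {s11}.
No a-transition from s0, s1.
Union after reading a: {s11}.
Now take the epsilon-closure:
From s11 via epsilon: add s1.
From s1 via epsilon: add s8.
From s8 via epsilon: add s0.
No new states can be added; the closed set is {s0, s1, s8, s11}.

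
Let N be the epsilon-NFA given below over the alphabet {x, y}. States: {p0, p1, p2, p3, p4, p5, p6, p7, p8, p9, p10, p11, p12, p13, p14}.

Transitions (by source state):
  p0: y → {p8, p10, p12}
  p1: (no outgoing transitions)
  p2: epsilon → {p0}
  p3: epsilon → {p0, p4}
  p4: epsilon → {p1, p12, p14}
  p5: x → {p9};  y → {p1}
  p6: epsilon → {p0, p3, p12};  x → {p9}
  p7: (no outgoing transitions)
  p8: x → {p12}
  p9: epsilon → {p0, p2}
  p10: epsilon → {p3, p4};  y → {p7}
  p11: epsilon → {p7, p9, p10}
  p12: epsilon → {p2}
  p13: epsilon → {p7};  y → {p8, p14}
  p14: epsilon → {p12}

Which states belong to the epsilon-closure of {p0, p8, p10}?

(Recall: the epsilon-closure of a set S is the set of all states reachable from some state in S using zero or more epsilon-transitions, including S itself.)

{p0, p1, p2, p3, p4, p8, p10, p12, p14}

Start with {p0, p8, p10}.
From p10 via epsilon: add p3, p4.
From p4 via epsilon: add p1, p12, p14.
From p12 via epsilon: add p2.
No new states can be added; the closed set is {p0, p1, p2, p3, p4, p8, p10, p12, p14}.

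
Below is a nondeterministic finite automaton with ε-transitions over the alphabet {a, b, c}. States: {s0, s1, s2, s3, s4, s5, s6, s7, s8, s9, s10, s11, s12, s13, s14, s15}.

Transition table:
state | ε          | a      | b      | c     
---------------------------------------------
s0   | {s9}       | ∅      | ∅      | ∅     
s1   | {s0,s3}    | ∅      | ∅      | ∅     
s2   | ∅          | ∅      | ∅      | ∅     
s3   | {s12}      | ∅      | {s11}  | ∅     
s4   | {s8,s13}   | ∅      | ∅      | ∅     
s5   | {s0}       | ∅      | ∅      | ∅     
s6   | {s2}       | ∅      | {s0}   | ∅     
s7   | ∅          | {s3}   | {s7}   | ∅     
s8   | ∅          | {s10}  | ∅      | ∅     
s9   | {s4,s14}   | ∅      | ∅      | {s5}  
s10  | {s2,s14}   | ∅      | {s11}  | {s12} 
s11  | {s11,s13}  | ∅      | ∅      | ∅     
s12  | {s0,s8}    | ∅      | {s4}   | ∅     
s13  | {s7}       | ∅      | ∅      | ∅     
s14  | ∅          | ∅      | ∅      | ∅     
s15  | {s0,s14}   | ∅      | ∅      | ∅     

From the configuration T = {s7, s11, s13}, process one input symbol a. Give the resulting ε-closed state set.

{s0, s3, s4, s7, s8, s9, s12, s13, s14}

s7 on a → {s3}.
No a-transition from s11, s13.
Union after reading a: {s3}.
Now take the ε-closure:
From s3 via ε: add s12.
From s12 via ε: add s0, s8.
From s0 via ε: add s9.
From s9 via ε: add s4, s14.
From s4 via ε: add s13.
From s13 via ε: add s7.
No new states can be added; the closed set is {s0, s3, s4, s7, s8, s9, s12, s13, s14}.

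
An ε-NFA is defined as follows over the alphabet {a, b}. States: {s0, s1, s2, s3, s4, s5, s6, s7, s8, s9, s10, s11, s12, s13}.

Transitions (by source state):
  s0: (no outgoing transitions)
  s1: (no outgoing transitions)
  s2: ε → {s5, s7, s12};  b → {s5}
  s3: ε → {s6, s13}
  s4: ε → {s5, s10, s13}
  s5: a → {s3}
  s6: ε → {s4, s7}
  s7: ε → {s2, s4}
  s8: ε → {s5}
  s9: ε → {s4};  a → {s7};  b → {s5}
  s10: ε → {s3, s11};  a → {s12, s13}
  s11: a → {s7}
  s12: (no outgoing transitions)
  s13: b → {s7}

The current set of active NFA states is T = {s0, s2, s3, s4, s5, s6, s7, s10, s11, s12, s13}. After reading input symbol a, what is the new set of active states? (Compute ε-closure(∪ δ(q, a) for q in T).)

{s2, s3, s4, s5, s6, s7, s10, s11, s12, s13}

s5 on a → {s3}.
s10 on a → {s12, s13}.
s11 on a → {s7}.
No a-transition from s0, s2, s3, s4, s6, s7, s12, s13.
Union after reading a: {s3, s7, s12, s13}.
Now take the ε-closure:
From s3 via ε: add s6.
From s7 via ε: add s2, s4.
From s2 via ε: add s5.
From s4 via ε: add s10.
From s10 via ε: add s11.
No new states can be added; the closed set is {s2, s3, s4, s5, s6, s7, s10, s11, s12, s13}.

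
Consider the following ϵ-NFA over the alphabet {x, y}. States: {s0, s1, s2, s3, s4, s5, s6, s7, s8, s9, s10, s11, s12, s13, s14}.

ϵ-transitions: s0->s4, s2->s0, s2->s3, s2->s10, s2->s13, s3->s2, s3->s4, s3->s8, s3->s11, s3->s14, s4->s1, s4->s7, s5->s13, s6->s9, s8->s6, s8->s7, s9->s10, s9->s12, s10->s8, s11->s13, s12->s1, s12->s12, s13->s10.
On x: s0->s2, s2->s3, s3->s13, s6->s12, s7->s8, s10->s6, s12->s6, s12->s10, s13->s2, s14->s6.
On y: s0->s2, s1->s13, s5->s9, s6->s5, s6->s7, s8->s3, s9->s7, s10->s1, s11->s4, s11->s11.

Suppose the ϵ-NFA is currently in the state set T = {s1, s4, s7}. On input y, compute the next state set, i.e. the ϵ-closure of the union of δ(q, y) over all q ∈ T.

{s1, s6, s7, s8, s9, s10, s12, s13}

s1 on y → {s13}.
No y-transition from s4, s7.
Union after reading y: {s13}.
Now take the ϵ-closure:
From s13 via ϵ: add s10.
From s10 via ϵ: add s8.
From s8 via ϵ: add s6, s7.
From s6 via ϵ: add s9.
From s9 via ϵ: add s12.
From s12 via ϵ: add s1.
No new states can be added; the closed set is {s1, s6, s7, s8, s9, s10, s12, s13}.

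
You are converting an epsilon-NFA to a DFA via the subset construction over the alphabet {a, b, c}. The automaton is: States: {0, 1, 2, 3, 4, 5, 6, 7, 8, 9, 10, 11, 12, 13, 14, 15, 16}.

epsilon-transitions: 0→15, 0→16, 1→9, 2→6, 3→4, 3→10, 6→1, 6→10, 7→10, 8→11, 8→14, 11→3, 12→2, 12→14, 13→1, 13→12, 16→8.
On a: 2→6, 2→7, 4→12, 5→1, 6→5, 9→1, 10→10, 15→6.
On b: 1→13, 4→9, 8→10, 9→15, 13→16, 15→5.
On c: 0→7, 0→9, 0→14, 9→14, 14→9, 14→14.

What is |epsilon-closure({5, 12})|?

Start with {5, 12}.
From 12 via epsilon: add 2, 14.
From 2 via epsilon: add 6.
From 6 via epsilon: add 1, 10.
From 1 via epsilon: add 9.
epsilon-closure = {1, 2, 5, 6, 9, 10, 12, 14}, which has 8 states.

8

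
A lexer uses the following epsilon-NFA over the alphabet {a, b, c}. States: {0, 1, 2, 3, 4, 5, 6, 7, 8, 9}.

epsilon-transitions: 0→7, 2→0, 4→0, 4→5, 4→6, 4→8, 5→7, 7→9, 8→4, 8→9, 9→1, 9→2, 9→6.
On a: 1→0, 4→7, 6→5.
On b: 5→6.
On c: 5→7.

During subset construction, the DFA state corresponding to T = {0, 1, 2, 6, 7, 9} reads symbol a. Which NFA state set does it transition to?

1 on a → {0}.
6 on a → {5}.
No a-transition from 0, 2, 7, 9.
Union after reading a: {0, 5}.
Now take the epsilon-closure:
From 0 via epsilon: add 7.
From 7 via epsilon: add 9.
From 9 via epsilon: add 1, 2, 6.
No new states can be added; the closed set is {0, 1, 2, 5, 6, 7, 9}.

{0, 1, 2, 5, 6, 7, 9}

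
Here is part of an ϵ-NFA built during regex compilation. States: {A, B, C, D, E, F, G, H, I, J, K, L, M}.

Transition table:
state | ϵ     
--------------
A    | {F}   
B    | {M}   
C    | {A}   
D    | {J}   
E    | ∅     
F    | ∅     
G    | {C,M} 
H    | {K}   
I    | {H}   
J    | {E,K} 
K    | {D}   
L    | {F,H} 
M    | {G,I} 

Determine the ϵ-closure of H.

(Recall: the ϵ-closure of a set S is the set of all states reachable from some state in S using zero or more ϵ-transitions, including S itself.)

Start with {H}.
From H via ϵ: add K.
From K via ϵ: add D.
From D via ϵ: add J.
From J via ϵ: add E.
No new states can be added; the closed set is {D, E, H, J, K}.

{D, E, H, J, K}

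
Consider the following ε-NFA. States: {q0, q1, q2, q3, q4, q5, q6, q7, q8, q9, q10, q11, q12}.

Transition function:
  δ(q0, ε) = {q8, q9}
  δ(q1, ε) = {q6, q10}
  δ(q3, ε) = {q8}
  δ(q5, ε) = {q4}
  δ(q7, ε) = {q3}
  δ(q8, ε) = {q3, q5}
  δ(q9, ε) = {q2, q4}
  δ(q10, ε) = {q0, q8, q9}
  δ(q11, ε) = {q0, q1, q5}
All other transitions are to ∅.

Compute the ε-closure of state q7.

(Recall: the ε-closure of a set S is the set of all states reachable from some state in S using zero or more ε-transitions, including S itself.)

{q3, q4, q5, q7, q8}

Start with {q7}.
From q7 via ε: add q3.
From q3 via ε: add q8.
From q8 via ε: add q5.
From q5 via ε: add q4.
No new states can be added; the closed set is {q3, q4, q5, q7, q8}.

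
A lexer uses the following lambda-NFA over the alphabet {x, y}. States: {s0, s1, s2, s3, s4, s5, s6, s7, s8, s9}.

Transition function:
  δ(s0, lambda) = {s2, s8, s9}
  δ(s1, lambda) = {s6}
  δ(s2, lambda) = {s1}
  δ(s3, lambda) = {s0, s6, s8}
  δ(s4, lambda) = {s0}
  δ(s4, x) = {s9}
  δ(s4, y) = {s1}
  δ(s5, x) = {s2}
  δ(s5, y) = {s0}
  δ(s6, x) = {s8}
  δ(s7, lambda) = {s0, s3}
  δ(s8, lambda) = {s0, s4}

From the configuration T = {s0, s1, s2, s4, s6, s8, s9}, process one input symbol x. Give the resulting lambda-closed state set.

{s0, s1, s2, s4, s6, s8, s9}

s4 on x → {s9}.
s6 on x → {s8}.
No x-transition from s0, s1, s2, s8, s9.
Union after reading x: {s8, s9}.
Now take the lambda-closure:
From s8 via lambda: add s0, s4.
From s0 via lambda: add s2.
From s2 via lambda: add s1.
From s1 via lambda: add s6.
No new states can be added; the closed set is {s0, s1, s2, s4, s6, s8, s9}.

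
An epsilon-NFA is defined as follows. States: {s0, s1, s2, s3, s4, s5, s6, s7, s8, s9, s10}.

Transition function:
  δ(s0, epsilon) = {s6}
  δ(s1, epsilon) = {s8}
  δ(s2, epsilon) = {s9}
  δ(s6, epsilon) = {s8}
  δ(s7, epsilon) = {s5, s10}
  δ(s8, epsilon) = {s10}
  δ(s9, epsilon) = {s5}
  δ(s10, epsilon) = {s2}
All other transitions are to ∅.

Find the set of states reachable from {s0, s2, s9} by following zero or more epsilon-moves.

{s0, s2, s5, s6, s8, s9, s10}

Start with {s0, s2, s9}.
From s0 via epsilon: add s6.
From s9 via epsilon: add s5.
From s6 via epsilon: add s8.
From s8 via epsilon: add s10.
No new states can be added; the closed set is {s0, s2, s5, s6, s8, s9, s10}.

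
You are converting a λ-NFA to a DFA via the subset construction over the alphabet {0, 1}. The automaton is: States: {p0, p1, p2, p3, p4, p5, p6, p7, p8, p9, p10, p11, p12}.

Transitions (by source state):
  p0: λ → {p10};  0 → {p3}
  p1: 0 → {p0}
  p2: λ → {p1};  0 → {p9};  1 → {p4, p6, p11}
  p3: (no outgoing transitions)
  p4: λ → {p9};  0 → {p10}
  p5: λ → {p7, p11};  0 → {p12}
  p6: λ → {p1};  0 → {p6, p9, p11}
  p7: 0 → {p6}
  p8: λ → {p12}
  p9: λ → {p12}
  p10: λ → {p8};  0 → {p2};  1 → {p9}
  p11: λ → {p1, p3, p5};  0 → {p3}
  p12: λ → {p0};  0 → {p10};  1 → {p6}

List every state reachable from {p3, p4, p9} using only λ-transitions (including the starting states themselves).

{p0, p3, p4, p8, p9, p10, p12}

Start with {p3, p4, p9}.
From p9 via λ: add p12.
From p12 via λ: add p0.
From p0 via λ: add p10.
From p10 via λ: add p8.
No new states can be added; the closed set is {p0, p3, p4, p8, p9, p10, p12}.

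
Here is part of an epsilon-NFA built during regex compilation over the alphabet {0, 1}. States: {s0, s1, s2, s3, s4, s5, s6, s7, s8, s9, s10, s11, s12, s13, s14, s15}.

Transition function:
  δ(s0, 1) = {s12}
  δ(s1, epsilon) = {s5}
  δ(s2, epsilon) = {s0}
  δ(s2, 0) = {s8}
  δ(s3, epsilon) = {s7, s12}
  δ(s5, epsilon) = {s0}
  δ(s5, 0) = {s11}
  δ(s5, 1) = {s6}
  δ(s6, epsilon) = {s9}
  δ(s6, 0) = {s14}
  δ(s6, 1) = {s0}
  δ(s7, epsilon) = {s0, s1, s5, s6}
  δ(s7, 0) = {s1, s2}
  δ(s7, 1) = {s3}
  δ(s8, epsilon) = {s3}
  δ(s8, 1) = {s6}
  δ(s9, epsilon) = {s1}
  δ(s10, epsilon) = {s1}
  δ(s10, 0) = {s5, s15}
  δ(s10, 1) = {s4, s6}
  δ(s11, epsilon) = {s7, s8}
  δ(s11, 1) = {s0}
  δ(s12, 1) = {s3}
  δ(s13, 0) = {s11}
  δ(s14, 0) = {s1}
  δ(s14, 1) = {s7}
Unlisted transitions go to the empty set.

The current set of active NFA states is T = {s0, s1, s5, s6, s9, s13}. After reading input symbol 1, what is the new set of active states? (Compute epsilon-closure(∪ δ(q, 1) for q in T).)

s0 on 1 → {s12}.
s5 on 1 → {s6}.
s6 on 1 → {s0}.
No 1-transition from s1, s9, s13.
Union after reading 1: {s0, s6, s12}.
Now take the epsilon-closure:
From s6 via epsilon: add s9.
From s9 via epsilon: add s1.
From s1 via epsilon: add s5.
No new states can be added; the closed set is {s0, s1, s5, s6, s9, s12}.

{s0, s1, s5, s6, s9, s12}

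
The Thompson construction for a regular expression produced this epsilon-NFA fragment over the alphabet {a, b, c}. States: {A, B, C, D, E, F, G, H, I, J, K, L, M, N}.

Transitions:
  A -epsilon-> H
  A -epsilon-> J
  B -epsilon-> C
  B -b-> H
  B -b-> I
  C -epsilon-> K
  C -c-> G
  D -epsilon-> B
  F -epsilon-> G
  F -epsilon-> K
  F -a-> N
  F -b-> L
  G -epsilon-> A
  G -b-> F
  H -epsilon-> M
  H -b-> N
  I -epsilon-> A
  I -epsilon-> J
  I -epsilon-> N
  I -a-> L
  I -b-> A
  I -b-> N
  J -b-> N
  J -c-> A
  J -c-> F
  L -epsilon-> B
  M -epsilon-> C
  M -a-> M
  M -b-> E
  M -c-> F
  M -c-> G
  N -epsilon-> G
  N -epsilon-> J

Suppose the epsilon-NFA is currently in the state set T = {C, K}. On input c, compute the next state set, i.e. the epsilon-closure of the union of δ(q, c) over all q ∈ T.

C on c → {G}.
No c-transition from K.
Union after reading c: {G}.
Now take the epsilon-closure:
From G via epsilon: add A.
From A via epsilon: add H, J.
From H via epsilon: add M.
From M via epsilon: add C.
From C via epsilon: add K.
No new states can be added; the closed set is {A, C, G, H, J, K, M}.

{A, C, G, H, J, K, M}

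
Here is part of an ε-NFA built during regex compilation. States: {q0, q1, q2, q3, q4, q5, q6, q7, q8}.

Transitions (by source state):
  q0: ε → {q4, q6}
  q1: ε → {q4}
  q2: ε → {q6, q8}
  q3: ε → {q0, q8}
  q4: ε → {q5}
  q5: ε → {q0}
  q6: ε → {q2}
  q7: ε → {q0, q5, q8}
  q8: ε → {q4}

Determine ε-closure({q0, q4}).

{q0, q2, q4, q5, q6, q8}

Start with {q0, q4}.
From q0 via ε: add q6.
From q4 via ε: add q5.
From q6 via ε: add q2.
From q2 via ε: add q8.
No new states can be added; the closed set is {q0, q2, q4, q5, q6, q8}.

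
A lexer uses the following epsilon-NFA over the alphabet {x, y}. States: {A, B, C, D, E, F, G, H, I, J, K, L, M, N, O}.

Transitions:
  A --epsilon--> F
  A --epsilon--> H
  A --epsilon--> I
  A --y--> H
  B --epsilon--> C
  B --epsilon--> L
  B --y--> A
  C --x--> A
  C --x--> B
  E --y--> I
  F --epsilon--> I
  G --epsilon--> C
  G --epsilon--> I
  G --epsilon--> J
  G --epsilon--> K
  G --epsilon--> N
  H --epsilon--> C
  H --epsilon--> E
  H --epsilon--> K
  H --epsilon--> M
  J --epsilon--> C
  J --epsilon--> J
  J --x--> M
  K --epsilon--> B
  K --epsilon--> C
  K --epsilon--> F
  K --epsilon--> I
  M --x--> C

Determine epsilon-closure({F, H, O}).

Start with {F, H, O}.
From F via epsilon: add I.
From H via epsilon: add C, E, K, M.
From K via epsilon: add B.
From B via epsilon: add L.
No new states can be added; the closed set is {B, C, E, F, H, I, K, L, M, O}.

{B, C, E, F, H, I, K, L, M, O}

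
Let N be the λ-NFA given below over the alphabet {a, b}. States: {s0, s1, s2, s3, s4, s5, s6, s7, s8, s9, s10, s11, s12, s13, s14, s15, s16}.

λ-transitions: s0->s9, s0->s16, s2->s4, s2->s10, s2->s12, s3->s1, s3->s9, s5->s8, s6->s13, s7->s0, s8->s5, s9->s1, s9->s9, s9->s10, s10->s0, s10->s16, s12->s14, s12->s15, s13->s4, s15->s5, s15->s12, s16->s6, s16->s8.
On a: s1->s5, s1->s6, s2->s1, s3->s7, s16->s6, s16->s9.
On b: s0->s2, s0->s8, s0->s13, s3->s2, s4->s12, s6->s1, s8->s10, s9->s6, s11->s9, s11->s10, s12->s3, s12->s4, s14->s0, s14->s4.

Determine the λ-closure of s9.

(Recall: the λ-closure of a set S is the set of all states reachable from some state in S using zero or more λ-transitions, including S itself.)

{s0, s1, s4, s5, s6, s8, s9, s10, s13, s16}

Start with {s9}.
From s9 via λ: add s1, s10.
From s10 via λ: add s0, s16.
From s16 via λ: add s6, s8.
From s6 via λ: add s13.
From s8 via λ: add s5.
From s13 via λ: add s4.
No new states can be added; the closed set is {s0, s1, s4, s5, s6, s8, s9, s10, s13, s16}.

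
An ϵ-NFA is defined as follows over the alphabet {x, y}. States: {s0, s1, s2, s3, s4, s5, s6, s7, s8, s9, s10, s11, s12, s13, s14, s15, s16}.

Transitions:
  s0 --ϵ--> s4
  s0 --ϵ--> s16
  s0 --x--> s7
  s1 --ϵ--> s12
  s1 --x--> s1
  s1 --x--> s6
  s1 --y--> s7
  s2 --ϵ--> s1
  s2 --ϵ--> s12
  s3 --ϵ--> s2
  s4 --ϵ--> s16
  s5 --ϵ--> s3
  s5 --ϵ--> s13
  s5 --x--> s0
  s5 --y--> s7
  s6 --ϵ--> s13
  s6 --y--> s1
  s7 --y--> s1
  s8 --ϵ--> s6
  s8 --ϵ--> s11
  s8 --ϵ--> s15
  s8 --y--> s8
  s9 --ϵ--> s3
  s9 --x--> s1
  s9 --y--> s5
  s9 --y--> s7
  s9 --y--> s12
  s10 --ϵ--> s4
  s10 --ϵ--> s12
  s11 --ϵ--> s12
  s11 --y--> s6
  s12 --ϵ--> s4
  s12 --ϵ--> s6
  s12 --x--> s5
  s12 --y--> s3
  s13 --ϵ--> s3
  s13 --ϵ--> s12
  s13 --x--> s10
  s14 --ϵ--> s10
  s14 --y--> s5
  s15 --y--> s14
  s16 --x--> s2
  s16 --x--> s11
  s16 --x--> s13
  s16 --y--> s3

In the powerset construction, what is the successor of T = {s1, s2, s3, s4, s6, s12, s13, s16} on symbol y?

{s1, s2, s3, s4, s6, s7, s12, s13, s16}

s1 on y → {s7}.
s6 on y → {s1}.
s12 on y → {s3}.
s16 on y → {s3}.
No y-transition from s2, s3, s4, s13.
Union after reading y: {s1, s3, s7}.
Now take the ϵ-closure:
From s1 via ϵ: add s12.
From s3 via ϵ: add s2.
From s12 via ϵ: add s4, s6.
From s4 via ϵ: add s16.
From s6 via ϵ: add s13.
No new states can be added; the closed set is {s1, s2, s3, s4, s6, s7, s12, s13, s16}.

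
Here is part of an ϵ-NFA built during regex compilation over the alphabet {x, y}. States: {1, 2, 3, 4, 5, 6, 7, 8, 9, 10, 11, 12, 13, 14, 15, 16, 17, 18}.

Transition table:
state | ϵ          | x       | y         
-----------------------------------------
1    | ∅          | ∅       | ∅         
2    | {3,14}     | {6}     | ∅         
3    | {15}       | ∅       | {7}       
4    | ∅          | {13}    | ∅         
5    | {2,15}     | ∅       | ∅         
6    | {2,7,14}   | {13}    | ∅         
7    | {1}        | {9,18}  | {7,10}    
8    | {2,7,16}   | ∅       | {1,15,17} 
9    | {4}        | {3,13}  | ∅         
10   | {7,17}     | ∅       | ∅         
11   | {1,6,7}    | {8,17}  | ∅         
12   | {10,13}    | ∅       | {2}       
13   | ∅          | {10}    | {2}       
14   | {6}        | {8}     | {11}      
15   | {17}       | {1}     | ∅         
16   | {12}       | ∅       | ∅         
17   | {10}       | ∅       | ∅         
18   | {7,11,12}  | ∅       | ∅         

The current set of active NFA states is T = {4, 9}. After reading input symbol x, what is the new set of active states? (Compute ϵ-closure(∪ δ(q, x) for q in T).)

4 on x → {13}.
9 on x → {3, 13}.
Union after reading x: {3, 13}.
Now take the ϵ-closure:
From 3 via ϵ: add 15.
From 15 via ϵ: add 17.
From 17 via ϵ: add 10.
From 10 via ϵ: add 7.
From 7 via ϵ: add 1.
No new states can be added; the closed set is {1, 3, 7, 10, 13, 15, 17}.

{1, 3, 7, 10, 13, 15, 17}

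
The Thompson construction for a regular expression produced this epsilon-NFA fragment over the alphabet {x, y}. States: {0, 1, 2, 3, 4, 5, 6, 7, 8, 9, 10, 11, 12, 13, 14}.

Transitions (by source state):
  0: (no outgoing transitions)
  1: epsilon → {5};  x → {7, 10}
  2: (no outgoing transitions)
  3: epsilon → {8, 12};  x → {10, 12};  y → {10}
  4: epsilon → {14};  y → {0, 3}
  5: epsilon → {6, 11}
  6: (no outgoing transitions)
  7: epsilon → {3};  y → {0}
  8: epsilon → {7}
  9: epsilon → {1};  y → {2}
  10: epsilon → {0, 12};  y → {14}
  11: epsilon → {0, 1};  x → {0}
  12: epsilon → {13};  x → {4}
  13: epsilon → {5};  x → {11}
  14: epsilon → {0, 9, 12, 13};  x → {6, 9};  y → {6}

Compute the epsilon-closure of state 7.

{0, 1, 3, 5, 6, 7, 8, 11, 12, 13}

Start with {7}.
From 7 via epsilon: add 3.
From 3 via epsilon: add 8, 12.
From 12 via epsilon: add 13.
From 13 via epsilon: add 5.
From 5 via epsilon: add 6, 11.
From 11 via epsilon: add 0, 1.
No new states can be added; the closed set is {0, 1, 3, 5, 6, 7, 8, 11, 12, 13}.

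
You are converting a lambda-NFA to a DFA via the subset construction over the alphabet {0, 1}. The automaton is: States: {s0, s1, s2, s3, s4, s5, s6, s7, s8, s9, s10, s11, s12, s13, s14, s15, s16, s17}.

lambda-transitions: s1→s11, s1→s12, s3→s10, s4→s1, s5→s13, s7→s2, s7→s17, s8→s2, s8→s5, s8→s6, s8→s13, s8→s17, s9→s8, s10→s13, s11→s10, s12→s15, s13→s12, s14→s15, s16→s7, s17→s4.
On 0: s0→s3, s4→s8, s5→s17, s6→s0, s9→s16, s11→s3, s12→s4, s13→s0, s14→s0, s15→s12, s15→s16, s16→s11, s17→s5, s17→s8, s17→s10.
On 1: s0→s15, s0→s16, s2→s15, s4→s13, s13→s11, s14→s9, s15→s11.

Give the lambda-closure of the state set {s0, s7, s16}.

Start with {s0, s7, s16}.
From s7 via lambda: add s2, s17.
From s17 via lambda: add s4.
From s4 via lambda: add s1.
From s1 via lambda: add s11, s12.
From s11 via lambda: add s10.
From s12 via lambda: add s15.
From s10 via lambda: add s13.
No new states can be added; the closed set is {s0, s1, s2, s4, s7, s10, s11, s12, s13, s15, s16, s17}.

{s0, s1, s2, s4, s7, s10, s11, s12, s13, s15, s16, s17}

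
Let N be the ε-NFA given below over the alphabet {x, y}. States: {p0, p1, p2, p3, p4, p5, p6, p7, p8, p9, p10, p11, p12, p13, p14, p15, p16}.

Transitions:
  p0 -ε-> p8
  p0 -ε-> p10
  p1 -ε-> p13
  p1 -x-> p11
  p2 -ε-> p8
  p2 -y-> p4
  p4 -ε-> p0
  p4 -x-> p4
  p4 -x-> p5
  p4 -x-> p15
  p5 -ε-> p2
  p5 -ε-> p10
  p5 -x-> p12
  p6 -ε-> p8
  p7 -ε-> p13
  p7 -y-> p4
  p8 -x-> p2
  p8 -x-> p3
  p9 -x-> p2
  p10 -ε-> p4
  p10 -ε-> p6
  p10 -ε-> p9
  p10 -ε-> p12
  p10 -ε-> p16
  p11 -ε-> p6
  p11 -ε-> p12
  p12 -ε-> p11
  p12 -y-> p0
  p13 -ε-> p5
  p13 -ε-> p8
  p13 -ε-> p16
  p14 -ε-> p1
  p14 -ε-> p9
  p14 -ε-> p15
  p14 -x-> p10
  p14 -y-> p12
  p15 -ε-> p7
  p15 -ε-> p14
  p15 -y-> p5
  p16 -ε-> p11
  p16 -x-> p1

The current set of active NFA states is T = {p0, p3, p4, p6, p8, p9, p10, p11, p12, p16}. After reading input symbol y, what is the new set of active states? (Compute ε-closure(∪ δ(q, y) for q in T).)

p12 on y → {p0}.
No y-transition from p0, p3, p4, p6, p8, p9, p10, p11, p16.
Union after reading y: {p0}.
Now take the ε-closure:
From p0 via ε: add p8, p10.
From p10 via ε: add p4, p6, p9, p12, p16.
From p12 via ε: add p11.
No new states can be added; the closed set is {p0, p4, p6, p8, p9, p10, p11, p12, p16}.

{p0, p4, p6, p8, p9, p10, p11, p12, p16}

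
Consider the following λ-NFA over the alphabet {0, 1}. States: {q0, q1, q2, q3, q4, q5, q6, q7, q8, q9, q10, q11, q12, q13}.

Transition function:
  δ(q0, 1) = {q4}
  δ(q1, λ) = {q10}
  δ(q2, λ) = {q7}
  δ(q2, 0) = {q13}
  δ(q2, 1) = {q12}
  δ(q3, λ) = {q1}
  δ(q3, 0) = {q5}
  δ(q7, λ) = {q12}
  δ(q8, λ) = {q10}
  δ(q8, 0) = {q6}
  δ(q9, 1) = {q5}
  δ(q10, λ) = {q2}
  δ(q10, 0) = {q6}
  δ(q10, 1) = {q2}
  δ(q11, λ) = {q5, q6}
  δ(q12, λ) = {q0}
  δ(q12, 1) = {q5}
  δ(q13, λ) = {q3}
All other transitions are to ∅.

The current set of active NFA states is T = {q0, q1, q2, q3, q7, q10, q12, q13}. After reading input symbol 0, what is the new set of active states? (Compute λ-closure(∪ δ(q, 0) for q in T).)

{q0, q1, q2, q3, q5, q6, q7, q10, q12, q13}

q2 on 0 → {q13}.
q3 on 0 → {q5}.
q10 on 0 → {q6}.
No 0-transition from q0, q1, q7, q12, q13.
Union after reading 0: {q5, q6, q13}.
Now take the λ-closure:
From q13 via λ: add q3.
From q3 via λ: add q1.
From q1 via λ: add q10.
From q10 via λ: add q2.
From q2 via λ: add q7.
From q7 via λ: add q12.
From q12 via λ: add q0.
No new states can be added; the closed set is {q0, q1, q2, q3, q5, q6, q7, q10, q12, q13}.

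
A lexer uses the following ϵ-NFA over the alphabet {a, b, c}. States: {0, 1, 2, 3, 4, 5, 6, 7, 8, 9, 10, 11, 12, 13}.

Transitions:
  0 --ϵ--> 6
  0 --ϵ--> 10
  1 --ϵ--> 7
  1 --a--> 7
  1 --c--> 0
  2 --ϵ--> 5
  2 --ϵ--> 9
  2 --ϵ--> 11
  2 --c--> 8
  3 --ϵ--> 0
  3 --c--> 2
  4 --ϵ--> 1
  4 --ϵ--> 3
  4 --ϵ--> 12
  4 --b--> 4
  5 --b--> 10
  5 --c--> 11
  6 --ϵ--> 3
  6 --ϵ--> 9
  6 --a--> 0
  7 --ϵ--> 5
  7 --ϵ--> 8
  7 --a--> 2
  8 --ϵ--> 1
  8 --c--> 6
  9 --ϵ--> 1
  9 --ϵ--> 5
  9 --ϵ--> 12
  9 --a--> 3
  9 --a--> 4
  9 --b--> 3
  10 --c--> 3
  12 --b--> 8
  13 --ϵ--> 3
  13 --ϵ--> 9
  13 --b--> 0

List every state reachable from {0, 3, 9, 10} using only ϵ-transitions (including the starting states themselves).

Start with {0, 3, 9, 10}.
From 0 via ϵ: add 6.
From 9 via ϵ: add 1, 5, 12.
From 1 via ϵ: add 7.
From 7 via ϵ: add 8.
No new states can be added; the closed set is {0, 1, 3, 5, 6, 7, 8, 9, 10, 12}.

{0, 1, 3, 5, 6, 7, 8, 9, 10, 12}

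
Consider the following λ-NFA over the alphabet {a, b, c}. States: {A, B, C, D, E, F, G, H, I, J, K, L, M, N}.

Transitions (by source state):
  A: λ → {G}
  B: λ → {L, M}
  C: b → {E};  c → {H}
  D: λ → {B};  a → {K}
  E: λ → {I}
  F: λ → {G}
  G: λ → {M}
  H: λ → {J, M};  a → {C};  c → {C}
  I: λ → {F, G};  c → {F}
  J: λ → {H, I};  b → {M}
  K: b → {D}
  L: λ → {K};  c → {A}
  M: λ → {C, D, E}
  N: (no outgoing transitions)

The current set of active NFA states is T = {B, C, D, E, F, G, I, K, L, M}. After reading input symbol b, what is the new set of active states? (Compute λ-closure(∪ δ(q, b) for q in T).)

{B, C, D, E, F, G, I, K, L, M}

C on b → {E}.
K on b → {D}.
No b-transition from B, D, E, F, G, I, L, M.
Union after reading b: {D, E}.
Now take the λ-closure:
From D via λ: add B.
From E via λ: add I.
From B via λ: add L, M.
From I via λ: add F, G.
From L via λ: add K.
From M via λ: add C.
No new states can be added; the closed set is {B, C, D, E, F, G, I, K, L, M}.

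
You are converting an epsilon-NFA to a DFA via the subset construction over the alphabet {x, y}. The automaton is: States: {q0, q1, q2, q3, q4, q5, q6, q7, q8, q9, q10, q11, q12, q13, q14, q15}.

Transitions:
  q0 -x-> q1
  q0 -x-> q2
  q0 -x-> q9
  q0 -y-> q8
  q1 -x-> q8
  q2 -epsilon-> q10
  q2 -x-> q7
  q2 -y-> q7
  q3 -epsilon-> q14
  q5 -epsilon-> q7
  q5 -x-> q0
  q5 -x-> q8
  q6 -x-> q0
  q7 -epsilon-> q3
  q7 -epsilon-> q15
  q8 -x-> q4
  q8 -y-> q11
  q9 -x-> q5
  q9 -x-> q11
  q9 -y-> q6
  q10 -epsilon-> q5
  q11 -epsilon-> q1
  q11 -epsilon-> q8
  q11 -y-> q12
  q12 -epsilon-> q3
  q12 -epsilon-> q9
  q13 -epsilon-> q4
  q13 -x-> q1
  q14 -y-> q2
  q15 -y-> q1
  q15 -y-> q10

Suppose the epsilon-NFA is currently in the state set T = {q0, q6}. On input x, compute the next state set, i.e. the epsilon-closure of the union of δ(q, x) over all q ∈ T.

q0 on x → {q1, q2, q9}.
q6 on x → {q0}.
Union after reading x: {q0, q1, q2, q9}.
Now take the epsilon-closure:
From q2 via epsilon: add q10.
From q10 via epsilon: add q5.
From q5 via epsilon: add q7.
From q7 via epsilon: add q3, q15.
From q3 via epsilon: add q14.
No new states can be added; the closed set is {q0, q1, q2, q3, q5, q7, q9, q10, q14, q15}.

{q0, q1, q2, q3, q5, q7, q9, q10, q14, q15}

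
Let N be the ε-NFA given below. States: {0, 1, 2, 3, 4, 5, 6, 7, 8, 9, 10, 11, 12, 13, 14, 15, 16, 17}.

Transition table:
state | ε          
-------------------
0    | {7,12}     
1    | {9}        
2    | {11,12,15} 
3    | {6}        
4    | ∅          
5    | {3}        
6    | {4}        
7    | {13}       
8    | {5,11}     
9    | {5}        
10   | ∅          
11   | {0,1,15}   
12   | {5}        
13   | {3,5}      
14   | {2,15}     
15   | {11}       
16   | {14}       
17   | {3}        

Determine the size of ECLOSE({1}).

6

Start with {1}.
From 1 via ε: add 9.
From 9 via ε: add 5.
From 5 via ε: add 3.
From 3 via ε: add 6.
From 6 via ε: add 4.
ε-closure = {1, 3, 4, 5, 6, 9}, which has 6 states.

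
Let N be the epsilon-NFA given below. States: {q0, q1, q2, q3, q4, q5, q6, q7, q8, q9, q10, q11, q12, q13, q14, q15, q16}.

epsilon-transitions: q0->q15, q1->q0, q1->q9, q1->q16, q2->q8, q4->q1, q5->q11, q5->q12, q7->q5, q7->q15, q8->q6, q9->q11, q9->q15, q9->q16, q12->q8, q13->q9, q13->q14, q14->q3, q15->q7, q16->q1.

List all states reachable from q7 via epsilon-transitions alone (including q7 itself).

{q5, q6, q7, q8, q11, q12, q15}

Start with {q7}.
From q7 via epsilon: add q5, q15.
From q5 via epsilon: add q11, q12.
From q12 via epsilon: add q8.
From q8 via epsilon: add q6.
No new states can be added; the closed set is {q5, q6, q7, q8, q11, q12, q15}.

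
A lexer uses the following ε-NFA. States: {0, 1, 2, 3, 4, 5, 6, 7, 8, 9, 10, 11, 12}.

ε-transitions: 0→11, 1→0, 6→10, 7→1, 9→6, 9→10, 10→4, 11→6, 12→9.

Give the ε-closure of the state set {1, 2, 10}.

Start with {1, 2, 10}.
From 1 via ε: add 0.
From 10 via ε: add 4.
From 0 via ε: add 11.
From 11 via ε: add 6.
No new states can be added; the closed set is {0, 1, 2, 4, 6, 10, 11}.

{0, 1, 2, 4, 6, 10, 11}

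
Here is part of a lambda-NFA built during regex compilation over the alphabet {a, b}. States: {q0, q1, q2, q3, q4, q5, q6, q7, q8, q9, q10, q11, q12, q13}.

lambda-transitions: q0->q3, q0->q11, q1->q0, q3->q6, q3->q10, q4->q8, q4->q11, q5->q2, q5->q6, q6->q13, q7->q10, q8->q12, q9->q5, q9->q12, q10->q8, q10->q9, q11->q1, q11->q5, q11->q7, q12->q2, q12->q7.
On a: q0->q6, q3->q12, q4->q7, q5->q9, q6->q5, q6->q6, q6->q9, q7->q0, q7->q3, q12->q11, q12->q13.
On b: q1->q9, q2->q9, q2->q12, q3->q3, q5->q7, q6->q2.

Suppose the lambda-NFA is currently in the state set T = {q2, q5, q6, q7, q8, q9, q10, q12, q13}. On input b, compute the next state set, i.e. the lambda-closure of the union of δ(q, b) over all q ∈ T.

q2 on b → {q9, q12}.
q5 on b → {q7}.
q6 on b → {q2}.
No b-transition from q7, q8, q9, q10, q12, q13.
Union after reading b: {q2, q7, q9, q12}.
Now take the lambda-closure:
From q7 via lambda: add q10.
From q9 via lambda: add q5.
From q5 via lambda: add q6.
From q10 via lambda: add q8.
From q6 via lambda: add q13.
No new states can be added; the closed set is {q2, q5, q6, q7, q8, q9, q10, q12, q13}.

{q2, q5, q6, q7, q8, q9, q10, q12, q13}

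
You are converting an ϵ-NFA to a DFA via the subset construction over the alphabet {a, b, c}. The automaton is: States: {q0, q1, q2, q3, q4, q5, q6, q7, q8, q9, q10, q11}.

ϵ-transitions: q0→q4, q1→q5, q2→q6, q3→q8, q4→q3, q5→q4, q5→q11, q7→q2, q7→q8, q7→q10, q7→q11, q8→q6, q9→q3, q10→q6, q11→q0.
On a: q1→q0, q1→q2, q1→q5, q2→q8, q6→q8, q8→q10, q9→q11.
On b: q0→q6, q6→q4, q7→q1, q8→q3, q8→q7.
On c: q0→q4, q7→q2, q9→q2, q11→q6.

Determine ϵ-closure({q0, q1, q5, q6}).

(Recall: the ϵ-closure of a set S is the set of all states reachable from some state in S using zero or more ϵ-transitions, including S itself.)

{q0, q1, q3, q4, q5, q6, q8, q11}

Start with {q0, q1, q5, q6}.
From q0 via ϵ: add q4.
From q5 via ϵ: add q11.
From q4 via ϵ: add q3.
From q3 via ϵ: add q8.
No new states can be added; the closed set is {q0, q1, q3, q4, q5, q6, q8, q11}.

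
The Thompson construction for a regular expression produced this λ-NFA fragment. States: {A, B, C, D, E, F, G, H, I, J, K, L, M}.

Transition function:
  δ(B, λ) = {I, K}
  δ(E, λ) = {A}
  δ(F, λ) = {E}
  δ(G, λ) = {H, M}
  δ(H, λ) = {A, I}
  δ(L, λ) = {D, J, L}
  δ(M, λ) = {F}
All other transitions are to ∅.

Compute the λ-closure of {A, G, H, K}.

{A, E, F, G, H, I, K, M}

Start with {A, G, H, K}.
From G via λ: add M.
From H via λ: add I.
From M via λ: add F.
From F via λ: add E.
No new states can be added; the closed set is {A, E, F, G, H, I, K, M}.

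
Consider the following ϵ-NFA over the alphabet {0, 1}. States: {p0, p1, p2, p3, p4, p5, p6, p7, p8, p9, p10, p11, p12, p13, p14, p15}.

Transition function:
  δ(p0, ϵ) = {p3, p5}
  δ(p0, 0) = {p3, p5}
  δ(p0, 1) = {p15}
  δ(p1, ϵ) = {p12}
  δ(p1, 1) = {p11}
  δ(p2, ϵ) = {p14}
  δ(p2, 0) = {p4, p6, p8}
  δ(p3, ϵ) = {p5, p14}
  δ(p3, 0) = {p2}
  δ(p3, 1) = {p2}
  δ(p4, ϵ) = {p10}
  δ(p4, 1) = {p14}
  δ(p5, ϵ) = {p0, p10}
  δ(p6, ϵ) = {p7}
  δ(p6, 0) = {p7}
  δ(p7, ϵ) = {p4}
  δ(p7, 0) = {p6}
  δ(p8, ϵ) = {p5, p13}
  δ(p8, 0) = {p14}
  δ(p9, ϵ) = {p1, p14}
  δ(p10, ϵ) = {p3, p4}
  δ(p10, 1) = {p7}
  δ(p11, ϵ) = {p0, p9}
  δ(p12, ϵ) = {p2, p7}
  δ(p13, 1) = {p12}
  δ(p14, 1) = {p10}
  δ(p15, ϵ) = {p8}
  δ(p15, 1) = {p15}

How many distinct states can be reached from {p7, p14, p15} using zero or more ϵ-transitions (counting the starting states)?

Start with {p7, p14, p15}.
From p7 via ϵ: add p4.
From p15 via ϵ: add p8.
From p4 via ϵ: add p10.
From p8 via ϵ: add p5, p13.
From p5 via ϵ: add p0.
From p10 via ϵ: add p3.
ϵ-closure = {p0, p3, p4, p5, p7, p8, p10, p13, p14, p15}, which has 10 states.

10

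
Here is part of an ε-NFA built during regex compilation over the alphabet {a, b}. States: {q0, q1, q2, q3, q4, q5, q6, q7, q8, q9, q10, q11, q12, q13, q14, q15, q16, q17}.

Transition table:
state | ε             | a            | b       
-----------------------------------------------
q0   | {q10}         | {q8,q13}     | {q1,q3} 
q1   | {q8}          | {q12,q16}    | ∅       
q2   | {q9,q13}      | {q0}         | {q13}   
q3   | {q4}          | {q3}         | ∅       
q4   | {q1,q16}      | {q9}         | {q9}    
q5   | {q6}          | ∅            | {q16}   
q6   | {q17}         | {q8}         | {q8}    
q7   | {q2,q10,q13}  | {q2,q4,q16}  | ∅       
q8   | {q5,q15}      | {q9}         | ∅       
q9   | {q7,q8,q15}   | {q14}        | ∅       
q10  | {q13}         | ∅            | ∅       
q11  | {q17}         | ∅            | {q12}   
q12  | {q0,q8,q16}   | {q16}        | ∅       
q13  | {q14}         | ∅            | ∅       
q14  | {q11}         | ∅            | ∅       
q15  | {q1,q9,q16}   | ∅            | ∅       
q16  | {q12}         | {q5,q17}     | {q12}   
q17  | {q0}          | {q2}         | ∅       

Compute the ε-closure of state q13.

{q0, q10, q11, q13, q14, q17}

Start with {q13}.
From q13 via ε: add q14.
From q14 via ε: add q11.
From q11 via ε: add q17.
From q17 via ε: add q0.
From q0 via ε: add q10.
No new states can be added; the closed set is {q0, q10, q11, q13, q14, q17}.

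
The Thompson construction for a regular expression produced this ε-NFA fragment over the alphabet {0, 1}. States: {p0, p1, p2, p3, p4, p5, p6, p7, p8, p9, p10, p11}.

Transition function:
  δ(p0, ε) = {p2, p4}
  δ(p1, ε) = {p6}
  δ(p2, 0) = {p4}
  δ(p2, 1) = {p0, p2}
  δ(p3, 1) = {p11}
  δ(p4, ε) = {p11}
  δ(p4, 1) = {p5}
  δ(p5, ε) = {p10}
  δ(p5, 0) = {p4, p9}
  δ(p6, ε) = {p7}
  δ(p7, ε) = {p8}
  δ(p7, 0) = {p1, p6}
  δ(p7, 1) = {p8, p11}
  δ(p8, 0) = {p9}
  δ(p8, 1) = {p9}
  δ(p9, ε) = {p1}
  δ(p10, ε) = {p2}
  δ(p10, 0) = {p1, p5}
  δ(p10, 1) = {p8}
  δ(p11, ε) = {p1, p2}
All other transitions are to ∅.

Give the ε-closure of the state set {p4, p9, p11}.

{p1, p2, p4, p6, p7, p8, p9, p11}

Start with {p4, p9, p11}.
From p9 via ε: add p1.
From p11 via ε: add p2.
From p1 via ε: add p6.
From p6 via ε: add p7.
From p7 via ε: add p8.
No new states can be added; the closed set is {p1, p2, p4, p6, p7, p8, p9, p11}.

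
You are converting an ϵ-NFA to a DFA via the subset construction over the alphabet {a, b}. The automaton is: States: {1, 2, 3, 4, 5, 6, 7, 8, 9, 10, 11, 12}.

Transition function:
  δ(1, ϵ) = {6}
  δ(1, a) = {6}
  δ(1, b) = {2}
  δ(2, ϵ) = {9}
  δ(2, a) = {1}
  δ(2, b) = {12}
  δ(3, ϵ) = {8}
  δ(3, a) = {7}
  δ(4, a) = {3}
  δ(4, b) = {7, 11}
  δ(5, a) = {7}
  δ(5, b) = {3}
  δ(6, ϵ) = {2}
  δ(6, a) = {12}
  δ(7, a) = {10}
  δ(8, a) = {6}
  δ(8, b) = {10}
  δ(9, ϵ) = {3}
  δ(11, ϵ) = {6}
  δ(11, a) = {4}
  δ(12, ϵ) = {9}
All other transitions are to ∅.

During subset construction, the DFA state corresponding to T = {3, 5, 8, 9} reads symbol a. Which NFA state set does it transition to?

3 on a → {7}.
5 on a → {7}.
8 on a → {6}.
No a-transition from 9.
Union after reading a: {6, 7}.
Now take the ϵ-closure:
From 6 via ϵ: add 2.
From 2 via ϵ: add 9.
From 9 via ϵ: add 3.
From 3 via ϵ: add 8.
No new states can be added; the closed set is {2, 3, 6, 7, 8, 9}.

{2, 3, 6, 7, 8, 9}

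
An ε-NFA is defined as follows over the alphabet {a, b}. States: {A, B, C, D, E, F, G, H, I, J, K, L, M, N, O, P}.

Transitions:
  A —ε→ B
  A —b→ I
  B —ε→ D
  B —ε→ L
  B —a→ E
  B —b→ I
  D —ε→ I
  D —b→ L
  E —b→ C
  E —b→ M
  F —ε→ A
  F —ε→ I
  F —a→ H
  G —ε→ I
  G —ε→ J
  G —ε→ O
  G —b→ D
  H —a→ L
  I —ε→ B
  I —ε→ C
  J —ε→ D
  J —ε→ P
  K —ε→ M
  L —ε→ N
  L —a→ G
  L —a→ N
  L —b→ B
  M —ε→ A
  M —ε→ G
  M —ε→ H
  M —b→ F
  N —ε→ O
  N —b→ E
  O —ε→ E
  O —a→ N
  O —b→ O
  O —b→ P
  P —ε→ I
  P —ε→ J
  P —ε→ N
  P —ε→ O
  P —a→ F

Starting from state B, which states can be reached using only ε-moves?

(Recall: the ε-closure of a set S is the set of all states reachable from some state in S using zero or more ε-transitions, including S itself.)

Start with {B}.
From B via ε: add D, L.
From D via ε: add I.
From L via ε: add N.
From I via ε: add C.
From N via ε: add O.
From O via ε: add E.
No new states can be added; the closed set is {B, C, D, E, I, L, N, O}.

{B, C, D, E, I, L, N, O}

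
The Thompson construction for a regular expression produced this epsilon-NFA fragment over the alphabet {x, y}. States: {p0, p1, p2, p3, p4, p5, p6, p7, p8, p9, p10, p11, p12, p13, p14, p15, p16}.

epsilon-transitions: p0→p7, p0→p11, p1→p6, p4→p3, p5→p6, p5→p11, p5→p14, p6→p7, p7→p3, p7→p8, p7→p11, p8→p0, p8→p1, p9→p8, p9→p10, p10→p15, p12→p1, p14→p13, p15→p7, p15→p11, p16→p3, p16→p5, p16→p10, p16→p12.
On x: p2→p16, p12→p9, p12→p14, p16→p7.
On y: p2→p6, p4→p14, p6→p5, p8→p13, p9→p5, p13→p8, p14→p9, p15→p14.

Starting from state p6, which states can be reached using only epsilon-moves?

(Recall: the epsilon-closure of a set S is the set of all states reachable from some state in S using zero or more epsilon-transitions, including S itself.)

Start with {p6}.
From p6 via epsilon: add p7.
From p7 via epsilon: add p3, p8, p11.
From p8 via epsilon: add p0, p1.
No new states can be added; the closed set is {p0, p1, p3, p6, p7, p8, p11}.

{p0, p1, p3, p6, p7, p8, p11}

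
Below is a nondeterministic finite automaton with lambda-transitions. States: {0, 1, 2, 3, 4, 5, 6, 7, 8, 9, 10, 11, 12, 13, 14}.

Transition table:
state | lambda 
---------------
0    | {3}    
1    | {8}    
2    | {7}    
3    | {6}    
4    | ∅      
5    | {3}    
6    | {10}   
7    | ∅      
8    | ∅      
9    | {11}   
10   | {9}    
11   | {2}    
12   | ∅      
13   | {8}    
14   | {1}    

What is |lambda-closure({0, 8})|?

Start with {0, 8}.
From 0 via lambda: add 3.
From 3 via lambda: add 6.
From 6 via lambda: add 10.
From 10 via lambda: add 9.
From 9 via lambda: add 11.
From 11 via lambda: add 2.
From 2 via lambda: add 7.
lambda-closure = {0, 2, 3, 6, 7, 8, 9, 10, 11}, which has 9 states.

9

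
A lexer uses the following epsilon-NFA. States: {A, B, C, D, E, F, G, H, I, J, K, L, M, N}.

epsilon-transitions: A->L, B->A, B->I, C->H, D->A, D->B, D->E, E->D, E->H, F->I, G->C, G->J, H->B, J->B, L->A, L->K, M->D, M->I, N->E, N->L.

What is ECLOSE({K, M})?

{A, B, D, E, H, I, K, L, M}

Start with {K, M}.
From M via epsilon: add D, I.
From D via epsilon: add A, B, E.
From A via epsilon: add L.
From E via epsilon: add H.
No new states can be added; the closed set is {A, B, D, E, H, I, K, L, M}.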